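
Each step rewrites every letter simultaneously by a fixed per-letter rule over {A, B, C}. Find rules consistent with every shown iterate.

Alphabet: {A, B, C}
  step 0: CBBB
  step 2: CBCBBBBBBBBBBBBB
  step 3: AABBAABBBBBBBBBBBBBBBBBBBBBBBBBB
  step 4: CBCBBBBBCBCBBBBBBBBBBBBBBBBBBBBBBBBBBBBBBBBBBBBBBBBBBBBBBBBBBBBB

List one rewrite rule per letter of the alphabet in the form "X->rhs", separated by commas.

A->CB, B->BB, C->AA

  step 3 ⇒ step 4: AABBAABBBBBBBBBBBBBBBBBBBBBBBBBB ⇒ CB·CB·BB·BB·CB·CB·BB·BB·BB·BB·BB·BB·BB·BB·BB·BB·BB·BB·BB·BB·BB·BB·BB·BB·BB·BB·BB·BB·BB·BB·BB·BB
    A ↦ CB
    B ↦ BB
  step 2 ⇒ step 3: CBCBBBBBBBBBBBBB ⇒ AA·BB·AA·BB·BB·BB·BB·BB·BB·BB·BB·BB·BB·BB·BB·BB
    C ↦ AA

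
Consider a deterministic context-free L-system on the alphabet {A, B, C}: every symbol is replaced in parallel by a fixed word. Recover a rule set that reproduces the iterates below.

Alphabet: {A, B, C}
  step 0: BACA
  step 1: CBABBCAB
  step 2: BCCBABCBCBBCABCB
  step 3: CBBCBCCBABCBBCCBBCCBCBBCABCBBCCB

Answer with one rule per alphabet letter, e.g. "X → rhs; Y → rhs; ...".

A->AB, B->CB, C->BC

  step 2 ⇒ step 3: BCCBABCBCBBCABCB ⇒ CB·BC·BC·CB·AB·CB·BC·CB·BC·CB·CB·BC·AB·CB·BC·CB
    A ↦ AB
    B ↦ CB
    C ↦ BC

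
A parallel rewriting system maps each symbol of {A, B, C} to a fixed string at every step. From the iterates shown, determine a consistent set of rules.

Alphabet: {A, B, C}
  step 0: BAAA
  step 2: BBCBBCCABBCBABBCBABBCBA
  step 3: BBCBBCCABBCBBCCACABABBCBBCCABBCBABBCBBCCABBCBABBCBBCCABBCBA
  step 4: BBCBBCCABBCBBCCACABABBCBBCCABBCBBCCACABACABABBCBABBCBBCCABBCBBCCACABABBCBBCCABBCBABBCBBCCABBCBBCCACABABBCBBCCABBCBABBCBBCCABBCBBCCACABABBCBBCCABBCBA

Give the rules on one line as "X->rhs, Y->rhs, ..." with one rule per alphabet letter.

  step 3 ⇒ step 4: BBCBBCCABBCBBCCACABABBCBBCCABBCBABBCBBCCABBCBABBCBBCCABBCBA ⇒ BBC·BBC·CA·BBC·BBC·CA·CA·BA·BBC·BBC·CA·BBC·BBC·CA·CA·BA·CA·BA·BBC·BA·BBC·BBC·CA·BBC·BBC·CA·CA·BA·BBC·BBC·CA·BBC·BA·BBC·BBC·CA·BBC·BBC·CA·CA·BA·BBC·BBC·CA·BBC·BA·BBC·BBC·CA·BBC·BBC·CA·CA·BA·BBC·BBC·CA·BBC·BA
    A ↦ BA
    B ↦ BBC
    C ↦ CA

A->BA, B->BBC, C->CA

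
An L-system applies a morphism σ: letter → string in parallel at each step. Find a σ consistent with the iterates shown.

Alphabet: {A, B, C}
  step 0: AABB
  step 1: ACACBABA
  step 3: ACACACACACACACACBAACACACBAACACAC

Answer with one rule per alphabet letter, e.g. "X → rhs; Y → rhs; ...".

  step 0 ⇒ step 1: AABB ⇒ AC·AC·BA·BA
    A ↦ AC
    B ↦ BA
    C ↦ AC  (constrained at step 1)

A->AC, B->BA, C->AC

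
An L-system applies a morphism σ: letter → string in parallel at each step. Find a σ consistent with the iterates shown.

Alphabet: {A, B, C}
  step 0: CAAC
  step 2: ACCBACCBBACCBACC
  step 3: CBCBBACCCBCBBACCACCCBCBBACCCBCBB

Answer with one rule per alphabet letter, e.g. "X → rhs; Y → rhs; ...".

  step 2 ⇒ step 3: ACCBACCBBACCBACC ⇒ CBC·B·B·ACC·CBC·B·B·ACC·ACC·CBC·B·B·ACC·CBC·B·B
    A ↦ CBC
    B ↦ ACC
    C ↦ B

A->CBC, B->ACC, C->B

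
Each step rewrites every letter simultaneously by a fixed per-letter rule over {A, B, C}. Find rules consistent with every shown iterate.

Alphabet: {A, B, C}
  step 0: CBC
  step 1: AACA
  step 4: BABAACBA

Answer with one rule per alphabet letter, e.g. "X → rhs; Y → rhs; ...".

A->B, B->AC, C->A

  step 0 ⇒ step 1: CBC ⇒ A·AC·A
    B ↦ AC
    C ↦ A
    A ↦ B  (constrained at step 1)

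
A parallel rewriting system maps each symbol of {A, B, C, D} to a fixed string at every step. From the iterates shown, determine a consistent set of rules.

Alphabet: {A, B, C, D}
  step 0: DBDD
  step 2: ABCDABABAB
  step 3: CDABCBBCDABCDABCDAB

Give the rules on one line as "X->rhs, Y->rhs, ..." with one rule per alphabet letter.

  step 2 ⇒ step 3: ABCDABABAB ⇒ CD·AB·CB·B·CD·AB·CD·AB·CD·AB
    A ↦ CD
    B ↦ AB
    C ↦ CB
    D ↦ B

A->CD, B->AB, C->CB, D->B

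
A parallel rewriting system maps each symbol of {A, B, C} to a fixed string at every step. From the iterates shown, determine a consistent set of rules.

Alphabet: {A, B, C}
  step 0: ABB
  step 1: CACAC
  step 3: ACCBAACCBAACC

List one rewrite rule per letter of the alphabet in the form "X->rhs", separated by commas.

  step 0 ⇒ step 1: ABB ⇒ C·AC·AC
    A ↦ C
    B ↦ AC
    C ↦ BA  (constrained at step 1)

A->C, B->AC, C->BA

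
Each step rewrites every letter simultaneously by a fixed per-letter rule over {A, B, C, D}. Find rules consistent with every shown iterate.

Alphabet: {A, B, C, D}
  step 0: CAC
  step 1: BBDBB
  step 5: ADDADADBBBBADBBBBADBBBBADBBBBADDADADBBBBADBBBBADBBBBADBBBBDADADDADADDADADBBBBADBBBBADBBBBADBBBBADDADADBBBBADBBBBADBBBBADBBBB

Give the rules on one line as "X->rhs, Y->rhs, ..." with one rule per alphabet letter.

  step 0 ⇒ step 1: CAC ⇒ BB·D·BB
    A ↦ D
    C ↦ BB
    B ↦ DCC  (constrained at step 1)
    D ↦ AD  (constrained at step 1)

A->D, B->DCC, C->BB, D->AD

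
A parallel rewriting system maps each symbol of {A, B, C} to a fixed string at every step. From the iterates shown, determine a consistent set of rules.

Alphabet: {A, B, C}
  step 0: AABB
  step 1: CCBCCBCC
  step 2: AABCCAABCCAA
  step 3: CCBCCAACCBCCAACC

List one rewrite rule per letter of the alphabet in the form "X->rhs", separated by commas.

  step 2 ⇒ step 3: AABCCAABCCAA ⇒ C·C·BCC·A·A·C·C·BCC·A·A·C·C
    A ↦ C
    B ↦ BCC
    C ↦ A

A->C, B->BCC, C->A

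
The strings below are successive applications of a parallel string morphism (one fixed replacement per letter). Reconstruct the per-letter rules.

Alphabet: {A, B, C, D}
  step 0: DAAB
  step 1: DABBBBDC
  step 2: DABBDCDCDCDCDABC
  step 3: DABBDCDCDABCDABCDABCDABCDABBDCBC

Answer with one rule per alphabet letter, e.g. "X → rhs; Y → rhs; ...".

  step 2 ⇒ step 3: DABBDCDCDCDCDABC ⇒ DA·BB·DC·DC·DA·BC·DA·BC·DA·BC·DA·BC·DA·BB·DC·BC
    A ↦ BB
    B ↦ DC
    C ↦ BC
    D ↦ DA

A->BB, B->DC, C->BC, D->DA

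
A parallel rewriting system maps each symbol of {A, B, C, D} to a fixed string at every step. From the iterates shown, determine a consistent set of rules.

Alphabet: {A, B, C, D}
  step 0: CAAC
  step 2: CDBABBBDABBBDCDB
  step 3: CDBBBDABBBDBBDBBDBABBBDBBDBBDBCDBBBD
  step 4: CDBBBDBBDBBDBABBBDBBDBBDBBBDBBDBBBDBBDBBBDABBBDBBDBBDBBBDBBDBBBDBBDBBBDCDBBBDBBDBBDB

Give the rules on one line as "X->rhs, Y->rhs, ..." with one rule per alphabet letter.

A->AB, B->BBD, C->CD, D->B

  step 3 ⇒ step 4: CDBBBDABBBDBBDBBDBABBBDBBDBBDBCDBBBD ⇒ CD·B·BBD·BBD·BBD·B·AB·BBD·BBD·BBD·B·BBD·BBD·B·BBD·BBD·B·BBD·AB·BBD·BBD·BBD·B·BBD·BBD·B·BBD·BBD·B·BBD·CD·B·BBD·BBD·BBD·B
    A ↦ AB
    B ↦ BBD
    C ↦ CD
    D ↦ B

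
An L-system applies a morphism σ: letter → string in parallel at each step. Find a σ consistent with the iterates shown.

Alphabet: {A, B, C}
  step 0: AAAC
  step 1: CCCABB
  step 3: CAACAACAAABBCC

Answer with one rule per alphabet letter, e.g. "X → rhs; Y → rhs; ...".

  step 0 ⇒ step 1: AAAC ⇒ C·C·C·ABB
    A ↦ C
    C ↦ ABB
    B ↦ A  (constrained at step 1)

A->C, B->A, C->ABB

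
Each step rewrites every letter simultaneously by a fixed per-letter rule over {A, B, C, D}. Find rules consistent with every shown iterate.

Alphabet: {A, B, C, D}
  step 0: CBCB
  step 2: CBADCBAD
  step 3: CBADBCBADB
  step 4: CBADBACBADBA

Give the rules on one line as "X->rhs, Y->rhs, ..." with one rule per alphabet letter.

  step 3 ⇒ step 4: CBADBCBADB ⇒ CB·A·D·B·A·CB·A·D·B·A
    A ↦ D
    B ↦ A
    C ↦ CB
    D ↦ B

A->D, B->A, C->CB, D->B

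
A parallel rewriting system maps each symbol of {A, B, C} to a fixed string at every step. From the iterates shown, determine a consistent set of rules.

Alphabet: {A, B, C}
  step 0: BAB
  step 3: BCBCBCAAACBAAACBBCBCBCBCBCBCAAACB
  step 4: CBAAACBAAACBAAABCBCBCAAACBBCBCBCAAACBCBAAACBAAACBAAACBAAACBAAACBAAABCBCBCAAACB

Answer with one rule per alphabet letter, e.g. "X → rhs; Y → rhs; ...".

  step 3 ⇒ step 4: BCBCBCAAACBAAACBBCBCBCBCBCBCAAACB ⇒ CB·AAA·CB·AAA·CB·AAA·BC·BC·BC·AAA·CB·BC·BC·BC·AAA·CB·CB·AAA·CB·AAA·CB·AAA·CB·AAA·CB·AAA·CB·AAA·BC·BC·BC·AAA·CB
    A ↦ BC
    B ↦ CB
    C ↦ AAA

A->BC, B->CB, C->AAA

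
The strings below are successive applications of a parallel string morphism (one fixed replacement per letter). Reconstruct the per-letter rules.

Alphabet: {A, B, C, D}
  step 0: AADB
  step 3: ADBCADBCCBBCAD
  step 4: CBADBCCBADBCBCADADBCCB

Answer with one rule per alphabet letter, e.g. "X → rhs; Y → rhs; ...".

A->C, B->AD, C->BC, D->B

  step 3 ⇒ step 4: ADBCADBCCBBCAD ⇒ C·B·AD·BC·C·B·AD·BC·BC·AD·AD·BC·C·B
    A ↦ C
    B ↦ AD
    C ↦ BC
    D ↦ B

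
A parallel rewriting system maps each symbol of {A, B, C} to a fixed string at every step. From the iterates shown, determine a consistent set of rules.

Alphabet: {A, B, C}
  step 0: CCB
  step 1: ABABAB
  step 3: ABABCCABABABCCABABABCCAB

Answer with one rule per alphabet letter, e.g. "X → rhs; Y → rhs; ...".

A->CC, B->AB, C->AB

  step 0 ⇒ step 1: CCB ⇒ AB·AB·AB
    B ↦ AB
    C ↦ AB
    A ↦ CC  (constrained at step 1)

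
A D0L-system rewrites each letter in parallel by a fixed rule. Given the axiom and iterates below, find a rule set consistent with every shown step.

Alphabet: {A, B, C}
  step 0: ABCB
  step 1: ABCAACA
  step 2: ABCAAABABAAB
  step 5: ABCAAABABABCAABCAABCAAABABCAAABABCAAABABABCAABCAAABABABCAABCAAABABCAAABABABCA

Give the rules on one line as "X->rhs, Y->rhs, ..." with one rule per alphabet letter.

A->AB, B->CA, C->A

  step 1 ⇒ step 2: ABCAACA ⇒ AB·CA·A·AB·AB·A·AB
    A ↦ AB
    B ↦ CA
    C ↦ A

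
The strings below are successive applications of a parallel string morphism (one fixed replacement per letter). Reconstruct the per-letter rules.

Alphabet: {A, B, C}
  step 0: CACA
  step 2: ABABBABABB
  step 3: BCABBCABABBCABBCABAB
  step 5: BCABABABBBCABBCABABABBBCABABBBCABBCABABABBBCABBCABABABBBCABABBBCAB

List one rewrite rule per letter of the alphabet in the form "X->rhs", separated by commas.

  step 2 ⇒ step 3: ABABBABABB ⇒ BC·AB·BC·AB·AB·BC·AB·BC·AB·AB
    A ↦ BC
    B ↦ AB
    C ↦ B  (constrained at step 0)

A->BC, B->AB, C->B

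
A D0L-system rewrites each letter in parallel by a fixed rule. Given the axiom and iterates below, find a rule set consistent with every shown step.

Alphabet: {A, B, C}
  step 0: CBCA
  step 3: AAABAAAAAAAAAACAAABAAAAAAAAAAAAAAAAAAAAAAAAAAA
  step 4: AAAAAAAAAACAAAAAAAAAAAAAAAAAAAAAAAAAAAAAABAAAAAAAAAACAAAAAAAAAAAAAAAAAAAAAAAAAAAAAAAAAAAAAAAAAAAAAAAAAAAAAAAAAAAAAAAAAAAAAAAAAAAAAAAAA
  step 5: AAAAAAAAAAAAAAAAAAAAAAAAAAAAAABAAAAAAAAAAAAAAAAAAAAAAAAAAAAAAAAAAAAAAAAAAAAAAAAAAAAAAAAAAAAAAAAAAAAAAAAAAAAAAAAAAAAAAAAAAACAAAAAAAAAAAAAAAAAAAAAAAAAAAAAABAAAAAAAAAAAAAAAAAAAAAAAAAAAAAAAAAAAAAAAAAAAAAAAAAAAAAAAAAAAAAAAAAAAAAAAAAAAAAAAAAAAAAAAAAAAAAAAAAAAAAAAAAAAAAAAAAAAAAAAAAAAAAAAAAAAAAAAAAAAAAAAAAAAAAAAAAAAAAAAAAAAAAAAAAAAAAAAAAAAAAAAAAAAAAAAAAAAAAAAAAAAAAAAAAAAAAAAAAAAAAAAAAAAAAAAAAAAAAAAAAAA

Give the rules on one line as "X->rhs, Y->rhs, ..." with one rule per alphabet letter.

  step 4 ⇒ step 5: AAAAAAAAAACAAAAAAAAAAAAAAAAAAAAAAAAAAAAAABAAAAAAAAAACAAAAAAAAAAAAAAAAAAAAAAAAAAAAAAAAAAAAAAAAAAAAAAAAAAAAAAAAAAAAAAAAAAAAAAAAAAAAAAAAA ⇒ AAA·AAA·AAA·AAA·AAA·AAA·AAA·AAA·AAA·AAA·B·AAA·AAA·AAA·AAA·AAA·AAA·AAA·AAA·AAA·AAA·AAA·AAA·AAA·AAA·AAA·AAA·AAA·AAA·AAA·AAA·AAA·AAA·AAA·AAA·AAA·AAA·AAA·AAA·AAA·AAA·AC·AAA·AAA·AAA·AAA·AAA·AAA·AAA·AAA·AAA·AAA·B·AAA·AAA·AAA·AAA·AAA·AAA·AAA·AAA·AAA·AAA·AAA·AAA·AAA·AAA·AAA·AAA·AAA·AAA·AAA·AAA·AAA·AAA·AAA·AAA·AAA·AAA·AAA·AAA·AAA·AAA·AAA·AAA·AAA·AAA·AAA·AAA·AAA·AAA·AAA·AAA·AAA·AAA·AAA·AAA·AAA·AAA·AAA·AAA·AAA·AAA·AAA·AAA·AAA·AAA·AAA·AAA·AAA·AAA·AAA·AAA·AAA·AAA·AAA·AAA·AAA·AAA·AAA·AAA·AAA·AAA·AAA·AAA·AAA·AAA·AAA·AAA·AAA·AAA·AAA·AAA·AAA
    A ↦ AAA
    B ↦ AC
    C ↦ B

A->AAA, B->AC, C->B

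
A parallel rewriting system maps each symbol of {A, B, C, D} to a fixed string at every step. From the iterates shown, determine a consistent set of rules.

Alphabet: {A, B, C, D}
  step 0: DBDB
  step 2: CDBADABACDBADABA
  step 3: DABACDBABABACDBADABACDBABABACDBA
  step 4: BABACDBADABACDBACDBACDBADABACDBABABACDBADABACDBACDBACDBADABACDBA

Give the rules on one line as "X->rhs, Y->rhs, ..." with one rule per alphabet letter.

A->BA, B->CD, C->DA, D->BA

  step 3 ⇒ step 4: DABACDBABABACDBADABACDBABABACDBA ⇒ BA·BA·CD·BA·DA·BA·CD·BA·CD·BA·CD·BA·DA·BA·CD·BA·BA·BA·CD·BA·DA·BA·CD·BA·CD·BA·CD·BA·DA·BA·CD·BA
    A ↦ BA
    B ↦ CD
    C ↦ DA
    D ↦ BA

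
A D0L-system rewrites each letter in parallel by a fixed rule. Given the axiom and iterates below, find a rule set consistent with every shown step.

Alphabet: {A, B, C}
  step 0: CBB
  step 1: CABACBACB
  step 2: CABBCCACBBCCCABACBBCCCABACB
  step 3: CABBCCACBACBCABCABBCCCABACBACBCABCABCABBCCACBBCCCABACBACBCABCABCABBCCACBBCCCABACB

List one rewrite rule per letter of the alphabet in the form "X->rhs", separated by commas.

A->BCC, B->ACB, C->CAB

  step 2 ⇒ step 3: CABBCCACBBCCCABACBBCCCABACB ⇒ CAB·BCC·ACB·ACB·CAB·CAB·BCC·CAB·ACB·ACB·CAB·CAB·CAB·BCC·ACB·BCC·CAB·ACB·ACB·CAB·CAB·CAB·BCC·ACB·BCC·CAB·ACB
    A ↦ BCC
    B ↦ ACB
    C ↦ CAB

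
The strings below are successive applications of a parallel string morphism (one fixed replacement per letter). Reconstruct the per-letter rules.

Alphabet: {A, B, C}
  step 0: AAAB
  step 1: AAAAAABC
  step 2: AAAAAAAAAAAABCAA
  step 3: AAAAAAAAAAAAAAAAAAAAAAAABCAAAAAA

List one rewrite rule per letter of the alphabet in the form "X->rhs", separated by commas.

A->AA, B->BC, C->AA

  step 2 ⇒ step 3: AAAAAAAAAAAABCAA ⇒ AA·AA·AA·AA·AA·AA·AA·AA·AA·AA·AA·AA·BC·AA·AA·AA
    A ↦ AA
    B ↦ BC
    C ↦ AA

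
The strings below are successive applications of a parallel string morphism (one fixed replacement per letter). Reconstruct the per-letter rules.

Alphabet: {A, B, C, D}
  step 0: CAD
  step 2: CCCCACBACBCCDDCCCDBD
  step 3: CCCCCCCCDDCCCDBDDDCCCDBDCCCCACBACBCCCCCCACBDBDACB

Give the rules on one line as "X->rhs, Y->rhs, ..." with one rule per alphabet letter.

A->DDC, B->DBD, C->CC, D->ACB

  step 2 ⇒ step 3: CCCCACBACBCCDDCCCDBD ⇒ CC·CC·CC·CC·DDC·CC·DBD·DDC·CC·DBD·CC·CC·ACB·ACB·CC·CC·CC·ACB·DBD·ACB
    A ↦ DDC
    B ↦ DBD
    C ↦ CC
    D ↦ ACB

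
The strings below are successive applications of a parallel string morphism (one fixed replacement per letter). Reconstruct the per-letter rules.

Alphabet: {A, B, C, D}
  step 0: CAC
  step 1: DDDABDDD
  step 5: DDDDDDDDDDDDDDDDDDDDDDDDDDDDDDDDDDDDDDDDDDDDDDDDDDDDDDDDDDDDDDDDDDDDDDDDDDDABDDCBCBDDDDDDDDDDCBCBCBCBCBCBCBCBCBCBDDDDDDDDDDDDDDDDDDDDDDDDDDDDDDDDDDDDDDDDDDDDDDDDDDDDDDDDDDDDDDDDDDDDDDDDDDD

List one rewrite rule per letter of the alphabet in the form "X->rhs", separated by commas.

  step 0 ⇒ step 1: CAC ⇒ DDD·AB·DDD
    A ↦ AB
    C ↦ DDD
    B ↦ DD  (constrained at step 1)
    D ↦ CB  (constrained at step 1)

A->AB, B->DD, C->DDD, D->CB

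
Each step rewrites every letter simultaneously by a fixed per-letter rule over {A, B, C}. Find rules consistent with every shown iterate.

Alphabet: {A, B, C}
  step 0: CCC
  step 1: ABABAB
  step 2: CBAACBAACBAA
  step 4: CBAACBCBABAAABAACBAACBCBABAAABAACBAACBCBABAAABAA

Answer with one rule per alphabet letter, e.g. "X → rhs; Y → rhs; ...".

  step 1 ⇒ step 2: ABABAB ⇒ CB·AA·CB·AA·CB·AA
    A ↦ CB
    B ↦ AA
  step 0 ⇒ step 1: CCC ⇒ AB·AB·AB
    C ↦ AB

A->CB, B->AA, C->AB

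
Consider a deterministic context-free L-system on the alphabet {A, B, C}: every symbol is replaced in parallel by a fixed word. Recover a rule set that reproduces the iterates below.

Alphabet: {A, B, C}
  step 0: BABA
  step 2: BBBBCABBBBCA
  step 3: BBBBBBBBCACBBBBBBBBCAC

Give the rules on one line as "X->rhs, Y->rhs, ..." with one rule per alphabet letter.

A->C, B->BB, C->CA

  step 2 ⇒ step 3: BBBBCABBBBCA ⇒ BB·BB·BB·BB·CA·C·BB·BB·BB·BB·CA·C
    A ↦ C
    B ↦ BB
    C ↦ CA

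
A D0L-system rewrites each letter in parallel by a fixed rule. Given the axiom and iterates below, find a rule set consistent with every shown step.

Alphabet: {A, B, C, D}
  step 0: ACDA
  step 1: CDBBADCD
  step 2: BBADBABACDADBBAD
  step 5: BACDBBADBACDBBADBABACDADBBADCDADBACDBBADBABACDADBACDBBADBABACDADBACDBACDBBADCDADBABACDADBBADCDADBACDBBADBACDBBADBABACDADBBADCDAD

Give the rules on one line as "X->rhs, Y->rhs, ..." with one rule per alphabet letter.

  step 1 ⇒ step 2: CDBBADCD ⇒ BB·AD·BA·BA·CD·AD·BB·AD
    A ↦ CD
    B ↦ BA
    C ↦ BB
    D ↦ AD

A->CD, B->BA, C->BB, D->AD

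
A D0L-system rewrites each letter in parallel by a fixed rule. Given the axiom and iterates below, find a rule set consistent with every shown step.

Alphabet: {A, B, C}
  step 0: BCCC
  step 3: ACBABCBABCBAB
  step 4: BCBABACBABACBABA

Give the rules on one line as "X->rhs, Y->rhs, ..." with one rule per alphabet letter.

  step 3 ⇒ step 4: ACBABCBABCBAB ⇒ B·CB·A·B·A·CB·A·B·A·CB·A·B·A
    A ↦ B
    B ↦ A
    C ↦ CB

A->B, B->A, C->CB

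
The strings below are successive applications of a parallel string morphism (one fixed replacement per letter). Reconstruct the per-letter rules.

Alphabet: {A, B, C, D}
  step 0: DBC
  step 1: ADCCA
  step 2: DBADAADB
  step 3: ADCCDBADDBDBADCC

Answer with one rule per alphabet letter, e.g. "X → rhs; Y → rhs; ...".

  step 2 ⇒ step 3: DBADAADB ⇒ AD·CC·DB·AD·DB·DB·AD·CC
    A ↦ DB
    B ↦ CC
    D ↦ AD
  step 0 ⇒ step 1: DBC ⇒ AD·CC·A
    C ↦ A

A->DB, B->CC, C->A, D->AD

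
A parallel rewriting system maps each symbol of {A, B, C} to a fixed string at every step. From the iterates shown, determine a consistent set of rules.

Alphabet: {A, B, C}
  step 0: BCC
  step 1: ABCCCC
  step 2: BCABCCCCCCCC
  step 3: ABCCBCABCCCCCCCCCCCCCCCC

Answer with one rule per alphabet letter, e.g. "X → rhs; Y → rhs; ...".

A->BC, B->AB, C->CC

  step 2 ⇒ step 3: BCABCCCCCCCC ⇒ AB·CC·BC·AB·CC·CC·CC·CC·CC·CC·CC·CC
    A ↦ BC
    B ↦ AB
    C ↦ CC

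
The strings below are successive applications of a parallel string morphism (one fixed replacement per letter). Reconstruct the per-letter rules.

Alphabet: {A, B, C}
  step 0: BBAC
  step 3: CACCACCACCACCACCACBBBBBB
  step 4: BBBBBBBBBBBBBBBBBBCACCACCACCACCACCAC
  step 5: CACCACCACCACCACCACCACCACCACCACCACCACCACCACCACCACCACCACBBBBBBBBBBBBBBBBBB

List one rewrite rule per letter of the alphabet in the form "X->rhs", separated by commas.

  step 4 ⇒ step 5: BBBBBBBBBBBBBBBBBBCACCACCACCACCACCAC ⇒ CAC·CAC·CAC·CAC·CAC·CAC·CAC·CAC·CAC·CAC·CAC·CAC·CAC·CAC·CAC·CAC·CAC·CAC·B·B·B·B·B·B·B·B·B·B·B·B·B·B·B·B·B·B
    A ↦ B
    B ↦ CAC
    C ↦ B

A->B, B->CAC, C->B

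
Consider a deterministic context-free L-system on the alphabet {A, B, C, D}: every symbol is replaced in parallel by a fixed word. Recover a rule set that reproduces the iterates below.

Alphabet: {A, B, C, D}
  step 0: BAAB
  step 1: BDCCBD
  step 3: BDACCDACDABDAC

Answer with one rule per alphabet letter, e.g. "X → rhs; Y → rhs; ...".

  step 0 ⇒ step 1: BAAB ⇒ BD·C·C·BD
    A ↦ C
    B ↦ BD
    C ↦ CD  (constrained at step 1)
    D ↦ A  (constrained at step 1)

A->C, B->BD, C->CD, D->A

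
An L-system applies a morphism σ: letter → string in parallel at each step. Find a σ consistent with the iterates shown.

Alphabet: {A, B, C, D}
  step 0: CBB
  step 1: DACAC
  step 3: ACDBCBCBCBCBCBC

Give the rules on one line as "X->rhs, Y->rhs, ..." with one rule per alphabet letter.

A->DD, B->AC, C->D, D->BC

  step 0 ⇒ step 1: CBB ⇒ D·AC·AC
    B ↦ AC
    C ↦ D
    A ↦ DD  (constrained at step 1)
    D ↦ BC  (constrained at step 1)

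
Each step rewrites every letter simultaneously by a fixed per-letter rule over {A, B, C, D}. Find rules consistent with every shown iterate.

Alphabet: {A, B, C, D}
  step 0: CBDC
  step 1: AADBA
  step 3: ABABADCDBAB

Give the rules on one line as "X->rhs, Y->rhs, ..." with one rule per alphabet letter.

A->CD, B->AD, C->A, D->B

  step 0 ⇒ step 1: CBDC ⇒ A·AD·B·A
    B ↦ AD
    C ↦ A
    D ↦ B
    A ↦ CD  (constrained at step 1)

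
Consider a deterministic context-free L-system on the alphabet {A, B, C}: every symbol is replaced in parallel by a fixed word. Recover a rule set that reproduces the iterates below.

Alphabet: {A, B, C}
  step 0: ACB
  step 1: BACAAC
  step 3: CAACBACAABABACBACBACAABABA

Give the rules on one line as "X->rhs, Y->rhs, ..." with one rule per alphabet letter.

A->BA, B->C, C->CAA

  step 0 ⇒ step 1: ACB ⇒ BA·CAA·C
    A ↦ BA
    B ↦ C
    C ↦ CAA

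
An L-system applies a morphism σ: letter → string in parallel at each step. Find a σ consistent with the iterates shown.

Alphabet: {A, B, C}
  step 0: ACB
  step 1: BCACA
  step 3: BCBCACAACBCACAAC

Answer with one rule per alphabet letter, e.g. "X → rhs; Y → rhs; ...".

A->BC, B->A, C->AC

  step 0 ⇒ step 1: ACB ⇒ BC·AC·A
    A ↦ BC
    B ↦ A
    C ↦ AC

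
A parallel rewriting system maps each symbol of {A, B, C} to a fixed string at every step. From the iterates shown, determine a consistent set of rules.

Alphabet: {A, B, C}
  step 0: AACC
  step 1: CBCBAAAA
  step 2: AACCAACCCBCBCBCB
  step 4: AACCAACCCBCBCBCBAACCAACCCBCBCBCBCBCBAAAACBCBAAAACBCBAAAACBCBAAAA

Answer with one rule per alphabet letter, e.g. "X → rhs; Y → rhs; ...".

A->CB, B->CC, C->AA

  step 1 ⇒ step 2: CBCBAAAA ⇒ AA·CC·AA·CC·CB·CB·CB·CB
    A ↦ CB
    B ↦ CC
    C ↦ AA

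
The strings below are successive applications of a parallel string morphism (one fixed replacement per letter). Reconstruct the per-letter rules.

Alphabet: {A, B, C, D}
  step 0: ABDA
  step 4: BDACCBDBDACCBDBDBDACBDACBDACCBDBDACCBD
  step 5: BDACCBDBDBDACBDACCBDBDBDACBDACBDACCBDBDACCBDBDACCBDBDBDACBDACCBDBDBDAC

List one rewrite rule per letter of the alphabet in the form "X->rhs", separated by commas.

A->C, B->BD, C->BD, D->AC

  step 4 ⇒ step 5: BDACCBDBDACCBDBDBDACBDACBDACCBDBDACCBD ⇒ BD·AC·C·BD·BD·BD·AC·BD·AC·C·BD·BD·BD·AC·BD·AC·BD·AC·C·BD·BD·AC·C·BD·BD·AC·C·BD·BD·BD·AC·BD·AC·C·BD·BD·BD·AC
    A ↦ C
    B ↦ BD
    C ↦ BD
    D ↦ AC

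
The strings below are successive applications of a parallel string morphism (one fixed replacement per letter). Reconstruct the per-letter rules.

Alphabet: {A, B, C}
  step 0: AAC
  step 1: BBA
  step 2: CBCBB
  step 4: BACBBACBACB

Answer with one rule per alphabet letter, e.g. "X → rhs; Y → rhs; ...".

A->B, B->CB, C->A

  step 1 ⇒ step 2: BBA ⇒ CB·CB·B
    A ↦ B
    B ↦ CB
  step 0 ⇒ step 1: AAC ⇒ B·B·A
    C ↦ A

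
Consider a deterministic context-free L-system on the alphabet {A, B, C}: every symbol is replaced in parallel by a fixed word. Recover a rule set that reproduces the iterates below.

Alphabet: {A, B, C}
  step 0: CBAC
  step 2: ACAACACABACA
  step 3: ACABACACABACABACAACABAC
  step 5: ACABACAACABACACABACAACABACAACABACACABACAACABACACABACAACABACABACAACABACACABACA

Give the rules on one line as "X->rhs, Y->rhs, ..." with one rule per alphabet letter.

  step 2 ⇒ step 3: ACAACACABACA ⇒ AC·AB·AC·AC·AB·AC·AB·AC·A·AC·AB·AC
    A ↦ AC
    B ↦ A
    C ↦ AB

A->AC, B->A, C->AB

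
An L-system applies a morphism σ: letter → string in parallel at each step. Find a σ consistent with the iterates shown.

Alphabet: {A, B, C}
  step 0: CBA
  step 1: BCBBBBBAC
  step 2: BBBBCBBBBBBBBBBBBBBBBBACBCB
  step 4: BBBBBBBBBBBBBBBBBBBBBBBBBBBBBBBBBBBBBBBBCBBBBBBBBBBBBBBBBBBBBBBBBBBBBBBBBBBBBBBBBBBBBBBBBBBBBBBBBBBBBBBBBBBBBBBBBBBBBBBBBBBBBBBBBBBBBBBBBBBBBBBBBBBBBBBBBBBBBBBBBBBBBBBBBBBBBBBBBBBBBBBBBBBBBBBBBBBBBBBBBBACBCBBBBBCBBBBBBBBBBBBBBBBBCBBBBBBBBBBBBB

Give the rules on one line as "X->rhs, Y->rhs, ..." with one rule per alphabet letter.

  step 1 ⇒ step 2: BCBBBBBAC ⇒ BBB·BCB·BBB·BBB·BBB·BBB·BBB·BAC·BCB
    A ↦ BAC
    B ↦ BBB
    C ↦ BCB

A->BAC, B->BBB, C->BCB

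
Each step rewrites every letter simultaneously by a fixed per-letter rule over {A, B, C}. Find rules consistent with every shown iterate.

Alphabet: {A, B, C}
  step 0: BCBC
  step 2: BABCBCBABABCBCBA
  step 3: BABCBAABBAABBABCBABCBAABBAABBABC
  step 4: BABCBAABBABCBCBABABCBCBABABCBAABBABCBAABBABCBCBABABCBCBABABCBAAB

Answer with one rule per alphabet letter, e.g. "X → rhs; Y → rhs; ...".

A->BC, B->BA, C->AB

  step 3 ⇒ step 4: BABCBAABBAABBABCBABCBAABBAABBABC ⇒ BA·BC·BA·AB·BA·BC·BC·BA·BA·BC·BC·BA·BA·BC·BA·AB·BA·BC·BA·AB·BA·BC·BC·BA·BA·BC·BC·BA·BA·BC·BA·AB
    A ↦ BC
    B ↦ BA
    C ↦ AB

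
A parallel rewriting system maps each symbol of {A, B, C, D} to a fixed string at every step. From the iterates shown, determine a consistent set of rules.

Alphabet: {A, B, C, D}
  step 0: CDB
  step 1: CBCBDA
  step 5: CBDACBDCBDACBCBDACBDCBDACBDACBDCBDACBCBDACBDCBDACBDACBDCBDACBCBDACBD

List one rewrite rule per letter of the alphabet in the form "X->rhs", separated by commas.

  step 0 ⇒ step 1: CDB ⇒ CB·CB·DA
    B ↦ DA
    C ↦ CB
    D ↦ CB
    A ↦ D  (constrained at step 1)

A->D, B->DA, C->CB, D->CB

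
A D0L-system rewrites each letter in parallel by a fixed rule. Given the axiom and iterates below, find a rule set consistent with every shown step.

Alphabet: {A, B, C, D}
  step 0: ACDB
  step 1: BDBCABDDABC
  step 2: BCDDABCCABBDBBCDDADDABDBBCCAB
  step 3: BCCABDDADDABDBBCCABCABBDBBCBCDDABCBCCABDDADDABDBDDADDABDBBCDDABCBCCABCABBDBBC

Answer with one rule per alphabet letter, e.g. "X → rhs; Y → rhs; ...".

A->BDB, B->BC, C->CAB, D->DDA

  step 2 ⇒ step 3: BCDDABCCABBDBBCDDADDABDBBCCAB ⇒ BC·CAB·DDA·DDA·BDB·BC·CAB·CAB·BDB·BC·BC·DDA·BC·BC·CAB·DDA·DDA·BDB·DDA·DDA·BDB·BC·DDA·BC·BC·CAB·CAB·BDB·BC
    A ↦ BDB
    B ↦ BC
    C ↦ CAB
    D ↦ DDA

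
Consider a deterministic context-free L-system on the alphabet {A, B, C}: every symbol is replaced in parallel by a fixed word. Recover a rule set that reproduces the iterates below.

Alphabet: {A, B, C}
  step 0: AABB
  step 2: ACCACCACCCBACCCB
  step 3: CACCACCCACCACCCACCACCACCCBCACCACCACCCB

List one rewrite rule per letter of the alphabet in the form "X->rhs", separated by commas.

A->C, B->CB, C->ACC

  step 2 ⇒ step 3: ACCACCACCCBACCCB ⇒ C·ACC·ACC·C·ACC·ACC·C·ACC·ACC·ACC·CB·C·ACC·ACC·ACC·CB
    A ↦ C
    B ↦ CB
    C ↦ ACC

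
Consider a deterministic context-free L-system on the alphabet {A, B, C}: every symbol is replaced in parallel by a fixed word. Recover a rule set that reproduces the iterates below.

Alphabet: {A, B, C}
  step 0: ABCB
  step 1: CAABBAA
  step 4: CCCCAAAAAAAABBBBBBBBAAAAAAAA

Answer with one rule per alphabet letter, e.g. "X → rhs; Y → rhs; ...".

A->C, B->AA, C->BB

  step 0 ⇒ step 1: ABCB ⇒ C·AA·BB·AA
    A ↦ C
    B ↦ AA
    C ↦ BB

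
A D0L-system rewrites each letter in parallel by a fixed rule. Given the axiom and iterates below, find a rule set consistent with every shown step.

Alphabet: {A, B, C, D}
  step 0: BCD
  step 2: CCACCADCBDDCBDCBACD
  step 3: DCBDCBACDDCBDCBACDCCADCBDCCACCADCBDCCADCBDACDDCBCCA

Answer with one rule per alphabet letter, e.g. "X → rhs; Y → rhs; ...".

A->ACD, B->D, C->DCB, D->CCA

  step 2 ⇒ step 3: CCACCADCBDDCBDCBACD ⇒ DCB·DCB·ACD·DCB·DCB·ACD·CCA·DCB·D·CCA·CCA·DCB·D·CCA·DCB·D·ACD·DCB·CCA
    A ↦ ACD
    B ↦ D
    C ↦ DCB
    D ↦ CCA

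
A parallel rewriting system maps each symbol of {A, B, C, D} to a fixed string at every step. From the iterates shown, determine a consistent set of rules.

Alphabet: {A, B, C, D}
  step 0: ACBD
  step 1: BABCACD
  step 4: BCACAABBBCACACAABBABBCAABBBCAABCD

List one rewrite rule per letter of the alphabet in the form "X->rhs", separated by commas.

  step 0 ⇒ step 1: ACBD ⇒ B·AB·CA·CD
    A ↦ B
    B ↦ CA
    C ↦ AB
    D ↦ CD

A->B, B->CA, C->AB, D->CD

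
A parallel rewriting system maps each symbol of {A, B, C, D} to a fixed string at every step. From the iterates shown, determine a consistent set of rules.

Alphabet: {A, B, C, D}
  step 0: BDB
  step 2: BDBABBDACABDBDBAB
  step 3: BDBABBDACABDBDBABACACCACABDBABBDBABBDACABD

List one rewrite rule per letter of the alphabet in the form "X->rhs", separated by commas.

A->ACA, B->BD, C->CC, D->BAB

  step 2 ⇒ step 3: BDBABBDACABDBDBAB ⇒ BD·BAB·BD·ACA·BD·BD·BAB·ACA·CC·ACA·BD·BAB·BD·BAB·BD·ACA·BD
    A ↦ ACA
    B ↦ BD
    C ↦ CC
    D ↦ BAB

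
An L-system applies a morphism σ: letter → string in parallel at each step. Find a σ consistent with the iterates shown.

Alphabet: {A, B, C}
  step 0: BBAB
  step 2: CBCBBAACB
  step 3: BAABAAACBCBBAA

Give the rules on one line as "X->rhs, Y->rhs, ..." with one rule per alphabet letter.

A->CB, B->A, C->BA

  step 2 ⇒ step 3: CBCBBAACB ⇒ BA·A·BA·A·A·CB·CB·BA·A
    A ↦ CB
    B ↦ A
    C ↦ BA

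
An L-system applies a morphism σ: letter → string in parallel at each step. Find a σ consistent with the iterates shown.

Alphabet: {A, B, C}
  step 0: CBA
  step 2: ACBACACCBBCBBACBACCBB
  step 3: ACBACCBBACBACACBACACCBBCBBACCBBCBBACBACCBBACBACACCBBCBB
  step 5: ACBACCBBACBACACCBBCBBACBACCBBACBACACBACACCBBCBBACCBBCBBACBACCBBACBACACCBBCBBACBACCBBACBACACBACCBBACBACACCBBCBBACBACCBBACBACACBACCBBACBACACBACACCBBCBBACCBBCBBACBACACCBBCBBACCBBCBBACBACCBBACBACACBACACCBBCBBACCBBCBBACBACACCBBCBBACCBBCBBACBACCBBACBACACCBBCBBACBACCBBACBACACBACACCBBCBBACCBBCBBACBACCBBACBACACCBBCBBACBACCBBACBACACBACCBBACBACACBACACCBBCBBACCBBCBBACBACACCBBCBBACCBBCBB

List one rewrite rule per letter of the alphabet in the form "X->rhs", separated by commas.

  step 2 ⇒ step 3: ACBACACCBBCBBACBACCBB ⇒ ACB·AC·CBB·ACB·AC·ACB·AC·AC·CBB·CBB·AC·CBB·CBB·ACB·AC·CBB·ACB·AC·AC·CBB·CBB
    A ↦ ACB
    B ↦ CBB
    C ↦ AC

A->ACB, B->CBB, C->AC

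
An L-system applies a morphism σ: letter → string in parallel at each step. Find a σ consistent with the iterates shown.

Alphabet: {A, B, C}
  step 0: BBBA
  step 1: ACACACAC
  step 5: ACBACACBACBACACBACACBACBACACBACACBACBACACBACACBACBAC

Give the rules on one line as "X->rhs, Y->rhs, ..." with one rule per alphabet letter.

A->AC, B->AC, C->B

  step 0 ⇒ step 1: BBBA ⇒ AC·AC·AC·AC
    A ↦ AC
    B ↦ AC
    C ↦ B  (constrained at step 1)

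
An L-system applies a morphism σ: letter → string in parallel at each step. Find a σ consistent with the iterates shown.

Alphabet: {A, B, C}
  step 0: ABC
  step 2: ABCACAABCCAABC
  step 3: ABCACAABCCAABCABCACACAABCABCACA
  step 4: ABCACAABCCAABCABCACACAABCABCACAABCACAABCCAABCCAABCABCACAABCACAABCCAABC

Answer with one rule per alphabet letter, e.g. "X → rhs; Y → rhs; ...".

A->ABC, B->A, C->CA

  step 3 ⇒ step 4: ABCACAABCCAABCABCACACAABCABCACA ⇒ ABC·A·CA·ABC·CA·ABC·ABC·A·CA·CA·ABC·ABC·A·CA·ABC·A·CA·ABC·CA·ABC·CA·ABC·ABC·A·CA·ABC·A·CA·ABC·CA·ABC
    A ↦ ABC
    B ↦ A
    C ↦ CA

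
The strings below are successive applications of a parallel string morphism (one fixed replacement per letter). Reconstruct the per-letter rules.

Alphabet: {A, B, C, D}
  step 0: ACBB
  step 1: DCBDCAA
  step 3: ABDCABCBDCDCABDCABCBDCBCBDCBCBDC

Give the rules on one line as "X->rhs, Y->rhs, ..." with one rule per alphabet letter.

A->DC, B->A, C->BDC, D->BC

  step 0 ⇒ step 1: ACBB ⇒ DC·BDC·A·A
    A ↦ DC
    B ↦ A
    C ↦ BDC
    D ↦ BC  (constrained at step 1)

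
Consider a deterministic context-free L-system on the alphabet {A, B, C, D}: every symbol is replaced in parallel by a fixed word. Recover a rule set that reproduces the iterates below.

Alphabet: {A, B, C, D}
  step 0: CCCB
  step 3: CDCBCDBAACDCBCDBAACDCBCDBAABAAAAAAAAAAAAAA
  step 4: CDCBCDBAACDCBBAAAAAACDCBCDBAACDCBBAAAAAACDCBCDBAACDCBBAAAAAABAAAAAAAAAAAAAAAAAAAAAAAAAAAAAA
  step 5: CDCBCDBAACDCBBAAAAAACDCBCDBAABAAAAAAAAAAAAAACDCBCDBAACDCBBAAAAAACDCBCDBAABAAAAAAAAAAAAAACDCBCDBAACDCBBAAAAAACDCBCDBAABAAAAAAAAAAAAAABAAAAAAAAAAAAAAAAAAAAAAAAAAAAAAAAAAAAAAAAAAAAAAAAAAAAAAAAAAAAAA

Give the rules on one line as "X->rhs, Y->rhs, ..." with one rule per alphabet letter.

A->AA, B->BAA, C->CD, D->CB

  step 4 ⇒ step 5: CDCBCDBAACDCBBAAAAAACDCBCDBAACDCBBAAAAAACDCBCDBAACDCBBAAAAAABAAAAAAAAAAAAAAAAAAAAAAAAAAAAAA ⇒ CD·CB·CD·BAA·CD·CB·BAA·AA·AA·CD·CB·CD·BAA·BAA·AA·AA·AA·AA·AA·AA·CD·CB·CD·BAA·CD·CB·BAA·AA·AA·CD·CB·CD·BAA·BAA·AA·AA·AA·AA·AA·AA·CD·CB·CD·BAA·CD·CB·BAA·AA·AA·CD·CB·CD·BAA·BAA·AA·AA·AA·AA·AA·AA·BAA·AA·AA·AA·AA·AA·AA·AA·AA·AA·AA·AA·AA·AA·AA·AA·AA·AA·AA·AA·AA·AA·AA·AA·AA·AA·AA·AA·AA·AA·AA
    A ↦ AA
    B ↦ BAA
    C ↦ CD
    D ↦ CB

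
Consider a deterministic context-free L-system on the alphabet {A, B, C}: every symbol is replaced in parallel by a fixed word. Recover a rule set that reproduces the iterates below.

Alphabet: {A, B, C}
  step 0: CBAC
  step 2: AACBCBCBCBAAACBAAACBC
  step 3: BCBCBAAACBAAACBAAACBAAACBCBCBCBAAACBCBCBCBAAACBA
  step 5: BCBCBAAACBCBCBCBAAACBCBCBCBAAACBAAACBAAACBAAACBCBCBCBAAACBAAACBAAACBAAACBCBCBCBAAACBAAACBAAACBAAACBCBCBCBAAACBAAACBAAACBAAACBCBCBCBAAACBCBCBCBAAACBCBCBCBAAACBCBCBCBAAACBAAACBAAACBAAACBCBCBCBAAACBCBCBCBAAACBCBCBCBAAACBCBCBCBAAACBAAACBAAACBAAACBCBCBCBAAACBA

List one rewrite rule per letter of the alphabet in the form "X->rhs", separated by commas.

A->BC, B->AAC, C->BA

  step 2 ⇒ step 3: AACBCBCBCBAAACBAAACBC ⇒ BC·BC·BA·AAC·BA·AAC·BA·AAC·BA·AAC·BC·BC·BC·BA·AAC·BC·BC·BC·BA·AAC·BA
    A ↦ BC
    B ↦ AAC
    C ↦ BA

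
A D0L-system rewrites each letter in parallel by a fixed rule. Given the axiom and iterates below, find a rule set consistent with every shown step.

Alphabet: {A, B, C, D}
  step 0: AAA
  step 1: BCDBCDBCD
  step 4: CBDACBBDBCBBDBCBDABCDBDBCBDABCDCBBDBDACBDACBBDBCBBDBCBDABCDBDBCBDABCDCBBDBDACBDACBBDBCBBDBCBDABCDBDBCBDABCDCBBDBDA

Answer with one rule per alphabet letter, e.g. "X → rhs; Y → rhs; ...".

  step 0 ⇒ step 1: AAA ⇒ BCD·BCD·BCD
    A ↦ BCD
    B ↦ CB  (constrained at step 1)
    C ↦ BDB  (constrained at step 1)
    D ↦ DA  (constrained at step 1)

A->BCD, B->CB, C->BDB, D->DA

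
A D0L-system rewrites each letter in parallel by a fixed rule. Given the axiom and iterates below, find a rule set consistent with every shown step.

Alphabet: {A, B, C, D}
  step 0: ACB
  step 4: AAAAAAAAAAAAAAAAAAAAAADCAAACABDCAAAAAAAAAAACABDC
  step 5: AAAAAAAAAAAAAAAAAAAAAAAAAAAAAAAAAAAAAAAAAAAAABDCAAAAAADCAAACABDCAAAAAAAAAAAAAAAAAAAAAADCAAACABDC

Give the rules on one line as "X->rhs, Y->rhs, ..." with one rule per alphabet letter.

  step 4 ⇒ step 5: AAAAAAAAAAAAAAAAAAAAAADCAAACABDCAAAAAAAAAAACABDC ⇒ AA·AA·AA·AA·AA·AA·AA·AA·AA·AA·AA·AA·AA·AA·AA·AA·AA·AA·AA·AA·AA·AA·AB·DC·AA·AA·AA·DC·AA·AC·AB·DC·AA·AA·AA·AA·AA·AA·AA·AA·AA·AA·AA·DC·AA·AC·AB·DC
    A ↦ AA
    B ↦ AC
    C ↦ DC
    D ↦ AB

A->AA, B->AC, C->DC, D->AB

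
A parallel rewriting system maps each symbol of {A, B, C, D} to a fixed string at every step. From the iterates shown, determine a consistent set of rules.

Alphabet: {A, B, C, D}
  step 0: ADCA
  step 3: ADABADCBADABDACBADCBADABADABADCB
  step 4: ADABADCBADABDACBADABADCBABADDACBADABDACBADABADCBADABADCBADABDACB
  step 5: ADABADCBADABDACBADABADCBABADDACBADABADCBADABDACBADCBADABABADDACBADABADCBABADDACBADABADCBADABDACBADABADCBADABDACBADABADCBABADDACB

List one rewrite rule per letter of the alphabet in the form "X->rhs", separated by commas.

A->AD, B->CB, C->DA, D->AB

  step 4 ⇒ step 5: ADABADCBADABDACBADABADCBABADDACBADABDACBADABADCBADABADCBADABDACB ⇒ AD·AB·AD·CB·AD·AB·DA·CB·AD·AB·AD·CB·AB·AD·DA·CB·AD·AB·AD·CB·AD·AB·DA·CB·AD·CB·AD·AB·AB·AD·DA·CB·AD·AB·AD·CB·AB·AD·DA·CB·AD·AB·AD·CB·AD·AB·DA·CB·AD·AB·AD·CB·AD·AB·DA·CB·AD·AB·AD·CB·AB·AD·DA·CB
    A ↦ AD
    B ↦ CB
    C ↦ DA
    D ↦ AB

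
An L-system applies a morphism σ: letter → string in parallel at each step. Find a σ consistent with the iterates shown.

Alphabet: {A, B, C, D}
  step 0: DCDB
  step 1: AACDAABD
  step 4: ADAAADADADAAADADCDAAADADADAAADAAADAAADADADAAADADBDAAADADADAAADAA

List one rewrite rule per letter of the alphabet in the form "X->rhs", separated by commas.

  step 0 ⇒ step 1: DCDB ⇒ AA·CD·AA·BD
    B ↦ BD
    C ↦ CD
    D ↦ AA
    A ↦ AD  (constrained at step 1)

A->AD, B->BD, C->CD, D->AA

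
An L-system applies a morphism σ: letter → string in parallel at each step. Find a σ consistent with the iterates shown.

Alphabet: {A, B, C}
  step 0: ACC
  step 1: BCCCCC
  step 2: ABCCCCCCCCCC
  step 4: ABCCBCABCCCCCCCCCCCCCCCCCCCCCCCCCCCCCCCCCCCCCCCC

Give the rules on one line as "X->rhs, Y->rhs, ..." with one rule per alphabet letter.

A->BC, B->AB, C->CC

  step 1 ⇒ step 2: BCCCCC ⇒ AB·CC·CC·CC·CC·CC
    B ↦ AB
    C ↦ CC
  step 0 ⇒ step 1: ACC ⇒ BC·CC·CC
    A ↦ BC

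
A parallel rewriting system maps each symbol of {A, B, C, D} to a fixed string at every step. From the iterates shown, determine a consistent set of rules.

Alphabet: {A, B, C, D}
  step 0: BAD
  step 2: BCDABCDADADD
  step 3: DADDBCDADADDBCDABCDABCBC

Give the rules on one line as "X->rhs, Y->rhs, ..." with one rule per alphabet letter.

  step 2 ⇒ step 3: BCDABCDADADD ⇒ DA·DD·BC·DA·DA·DD·BC·DA·BC·DA·BC·BC
    A ↦ DA
    B ↦ DA
    C ↦ DD
    D ↦ BC

A->DA, B->DA, C->DD, D->BC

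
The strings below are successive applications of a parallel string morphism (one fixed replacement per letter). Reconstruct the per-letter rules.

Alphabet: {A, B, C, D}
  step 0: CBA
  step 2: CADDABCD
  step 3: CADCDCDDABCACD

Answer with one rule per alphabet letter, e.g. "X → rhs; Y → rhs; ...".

A->D, B->AB, C->CA, D->CD

  step 2 ⇒ step 3: CADDABCD ⇒ CA·D·CD·CD·D·AB·CA·CD
    A ↦ D
    B ↦ AB
    C ↦ CA
    D ↦ CD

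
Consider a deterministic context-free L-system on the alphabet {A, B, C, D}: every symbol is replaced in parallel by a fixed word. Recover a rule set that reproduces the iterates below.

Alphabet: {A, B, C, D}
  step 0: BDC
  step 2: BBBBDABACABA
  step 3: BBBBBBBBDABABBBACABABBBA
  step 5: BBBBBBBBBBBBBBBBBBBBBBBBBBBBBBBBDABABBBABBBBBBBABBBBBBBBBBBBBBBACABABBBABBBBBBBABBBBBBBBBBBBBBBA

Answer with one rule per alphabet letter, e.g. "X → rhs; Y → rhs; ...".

A->BA, B->BB, C->CA, D->DA

  step 2 ⇒ step 3: BBBBDABACABA ⇒ BB·BB·BB·BB·DA·BA·BB·BA·CA·BA·BB·BA
    A ↦ BA
    B ↦ BB
    C ↦ CA
    D ↦ DA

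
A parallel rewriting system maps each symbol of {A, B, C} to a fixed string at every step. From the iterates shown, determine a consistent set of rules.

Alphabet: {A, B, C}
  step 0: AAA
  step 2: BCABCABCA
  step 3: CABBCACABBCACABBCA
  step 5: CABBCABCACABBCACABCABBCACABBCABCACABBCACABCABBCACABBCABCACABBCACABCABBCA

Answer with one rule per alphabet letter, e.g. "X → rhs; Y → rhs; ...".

  step 2 ⇒ step 3: BCABCABCA ⇒ CAB·B·CA·CAB·B·CA·CAB·B·CA
    A ↦ CA
    B ↦ CAB
    C ↦ B

A->CA, B->CAB, C->B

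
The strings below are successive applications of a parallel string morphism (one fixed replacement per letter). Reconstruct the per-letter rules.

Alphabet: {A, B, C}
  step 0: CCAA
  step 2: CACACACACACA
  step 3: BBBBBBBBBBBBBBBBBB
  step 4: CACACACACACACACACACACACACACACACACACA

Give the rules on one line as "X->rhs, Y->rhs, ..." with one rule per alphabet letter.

A->B, B->CA, C->BB

  step 3 ⇒ step 4: BBBBBBBBBBBBBBBBBB ⇒ CA·CA·CA·CA·CA·CA·CA·CA·CA·CA·CA·CA·CA·CA·CA·CA·CA·CA
    B ↦ CA
  step 2 ⇒ step 3: CACACACACACA ⇒ BB·B·BB·B·BB·B·BB·B·BB·B·BB·B
    A ↦ B
  step 2 ⇒ step 3: CACACACACACA ⇒ BB·B·BB·B·BB·B·BB·B·BB·B·BB·B
    C ↦ BB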